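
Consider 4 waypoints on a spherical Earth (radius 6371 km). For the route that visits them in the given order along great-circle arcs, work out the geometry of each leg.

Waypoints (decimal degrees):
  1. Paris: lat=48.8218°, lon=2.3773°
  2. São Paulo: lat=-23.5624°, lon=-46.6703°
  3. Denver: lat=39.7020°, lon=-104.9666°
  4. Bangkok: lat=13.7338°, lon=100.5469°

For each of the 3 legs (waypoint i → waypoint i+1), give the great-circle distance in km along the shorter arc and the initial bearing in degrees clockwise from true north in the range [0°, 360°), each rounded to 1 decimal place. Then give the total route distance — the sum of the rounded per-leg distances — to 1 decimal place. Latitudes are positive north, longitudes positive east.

Leg 1: φ1=0.8521012, φ2=-0.4112415, Δφ=-1.2633426, Δλ=-0.8560421 rad; a=sin²(Δφ/2)+cosφ1·cosφ2·sin²(Δλ/2)=0.4526586260; c=2·atan2(√a, √(1-a))=1.475971536; dist=6371·c=9403.415 ≈ 9403.4 km; running total=9403.4 km
Leg 1 bearing: y=sinΔλ·cosφ2=-0.69228522, x=cosφ1·sinφ2-sinφ1·cosφ2·cosΔλ=-0.71538545; θ=atan2(y, x)=-135.9402° <0 so +360° → 224.0598° ≈ 224.1°
Leg 2: φ1=-0.4112415, φ2=0.6929306, Δφ=1.1041721, Δλ=-1.0174624 rad; a=sin²(Δφ/2)+cosφ1·cosφ2·sin²(Δλ/2)=0.4423695910; c=2·atan2(√a, √(1-a))=1.455278763; dist=6371·c=9271.581 ≈ 9271.6 km; running total=18675.0 km
Leg 2 bearing: y=sinΔλ·cosφ2=-0.65456861, x=cosφ1·sinφ2-sinφ1·cosφ2·cosΔλ=0.74716456; θ=atan2(y, x)=-41.2206° <0 so +360° → 318.7794° ≈ 318.8°
Leg 3: φ1=0.6929306, φ2=0.2397000, Δφ=-0.4532306, Δλ=3.5868872 rad; a=sin²(Δφ/2)+cosφ1·cosφ2·sin²(Δλ/2)=0.7614207391; c=2·atan2(√a, √(1-a))=2.120977269; dist=6371·c=13512.746 ≈ 13512.7 km; running total=32187.7 km
Leg 3 bearing: y=sinΔλ·cosφ2=-0.41840903, x=cosφ1·sinφ2-sinφ1·cosφ2·cosΔλ=0.74267804; θ=atan2(y, x)=-29.3960° <0 so +360° → 330.6040° ≈ 330.6°

Leg 1: dist=9403.4 km, bearing=224.1°
Leg 2: dist=9271.6 km, bearing=318.8°
Leg 3: dist=13512.7 km, bearing=330.6°
Total: 32187.7 km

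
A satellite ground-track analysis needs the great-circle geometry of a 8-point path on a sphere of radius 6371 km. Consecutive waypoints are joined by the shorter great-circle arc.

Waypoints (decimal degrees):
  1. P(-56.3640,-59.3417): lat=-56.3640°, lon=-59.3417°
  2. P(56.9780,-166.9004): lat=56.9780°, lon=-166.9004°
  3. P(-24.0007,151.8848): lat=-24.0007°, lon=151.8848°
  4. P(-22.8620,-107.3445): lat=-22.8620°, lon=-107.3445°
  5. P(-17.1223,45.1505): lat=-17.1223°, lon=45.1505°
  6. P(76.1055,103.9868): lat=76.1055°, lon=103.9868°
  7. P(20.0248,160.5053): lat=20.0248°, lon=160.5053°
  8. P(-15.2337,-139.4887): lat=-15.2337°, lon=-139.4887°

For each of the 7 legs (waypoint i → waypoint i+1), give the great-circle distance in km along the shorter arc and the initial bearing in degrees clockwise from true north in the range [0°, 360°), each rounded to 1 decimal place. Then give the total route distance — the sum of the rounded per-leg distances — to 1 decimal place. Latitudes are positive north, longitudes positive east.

Leg 1: φ1=-0.9837374, φ2=0.9944537, Δφ=1.9781911, Δλ=-1.8772535 rad; a=sin²(Δφ/2)+cosφ1·cosφ2·sin²(Δλ/2)=0.8945735794; c=2·atan2(√a, √(1-a))=2.480215553; dist=6371·c=15801.453 ≈ 15801.5 km; running total=15801.5 km
Leg 1 bearing: y=sinΔλ·cosφ2=-0.51957040, x=cosφ1·sinφ2-sinφ1·cosφ2·cosΔλ=0.32755665; θ=atan2(y, x)=-57.7711° <0 so +360° → 302.2289° ≈ 302.2°
Leg 2: φ1=0.9944537, φ2=-0.4188912, Δφ=-1.4133449, Δλ=5.5638513 rad; a=sin²(Δφ/2)+cosφ1·cosφ2·sin²(Δλ/2)=0.4832709137; c=2·atan2(√a, √(1-a))=1.537331909; dist=6371·c=9794.342 ≈ 9794.3 km; running total=25595.8 km
Leg 2 bearing: y=sinΔλ·cosφ2=-0.60191702, x=cosφ1·sinφ2-sinφ1·cosφ2·cosΔλ=-0.79785741; θ=atan2(y, x)=-142.9685° <0 so +360° → 217.0315° ≈ 217.0°
Leg 3: φ1=-0.4188912, φ2=-0.3990172, Δφ=0.0198741, Δλ=-4.5244048 rad; a=sin²(Δφ/2)+cosφ1·cosφ2·sin²(Δλ/2)=0.4996417038; c=2·atan2(√a, √(1-a))=1.570079734; dist=6371·c=10002.978 ≈ 10003.0 km; running total=35598.8 km
Leg 3 bearing: y=sinΔλ·cosφ2=0.90521016, x=cosφ1·sinφ2-sinφ1·cosφ2·cosΔλ=-0.42496358; θ=atan2(y, x)=115.1484° ≈ 115.1°
Leg 4: φ1=-0.3990172, φ2=-0.2988405, Δφ=0.1001767, Δλ=2.6615398 rad; a=sin²(Δφ/2)+cosφ1·cosφ2·sin²(Δλ/2)=0.8333432013; c=2·atan2(√a, √(1-a))=2.300550462; dist=6371·c=14656.807 ≈ 14656.8 km; running total=50255.6 km
Leg 4 bearing: y=sinΔλ·cosφ2=0.44135720, x=cosφ1·sinφ2-sinφ1·cosφ2·cosΔλ=-0.60061058; θ=atan2(y, x)=143.6898° ≈ 143.7°
Leg 5: φ1=-0.2988405, φ2=1.3282916, Δφ=1.6271321, Δλ=1.0268872 rad; a=sin²(Δφ/2)+cosφ1·cosφ2·sin²(Δλ/2)=0.5835195725; c=2·atan2(√a, √(1-a))=1.738622180; dist=6371·c=11076.762 ≈ 11076.8 km; running total=61332.4 km
Leg 5 bearing: y=sinΔλ·cosφ2=0.20548155, x=cosφ1·sinφ2-sinφ1·cosφ2·cosΔλ=0.96430040; θ=atan2(y, x)=12.0292° ≈ 12.0°
Leg 6: φ1=1.3282916, φ2=0.3494987, Δφ=-0.9787929, Δλ=0.9864339 rad; a=sin²(Δφ/2)+cosφ1·cosφ2·sin²(Δλ/2)=0.2715634468; c=2·atan2(√a, √(1-a))=1.096319527; dist=6371·c=6984.652 ≈ 6984.7 km; running total=68317.1 km
Leg 6 bearing: y=sinΔλ·cosφ2=0.78364023, x=cosφ1·sinφ2-sinφ1·cosφ2·cosΔλ=-0.42092156; θ=atan2(y, x)=118.2419° ≈ 118.2°
Leg 7: φ1=0.3494987, φ2=-0.2658782, Δφ=-0.6153769, Δλ=-5.2358830 rad; a=sin²(Δφ/2)+cosφ1·cosφ2·sin²(Δλ/2)=0.3183958667; c=2·atan2(√a, √(1-a))=1.199087309; dist=6371·c=7639.385 ≈ 7639.4 km; running total=75956.5 km
Leg 7 bearing: y=sinΔλ·cosφ2=0.83564562, x=cosφ1·sinφ2-sinφ1·cosφ2·cosΔλ=-0.41203902; θ=atan2(y, x)=116.2469° ≈ 116.2°

Leg 1: dist=15801.5 km, bearing=302.2°
Leg 2: dist=9794.3 km, bearing=217.0°
Leg 3: dist=10003.0 km, bearing=115.1°
Leg 4: dist=14656.8 km, bearing=143.7°
Leg 5: dist=11076.8 km, bearing=12.0°
Leg 6: dist=6984.7 km, bearing=118.2°
Leg 7: dist=7639.4 km, bearing=116.2°
Total: 75956.5 km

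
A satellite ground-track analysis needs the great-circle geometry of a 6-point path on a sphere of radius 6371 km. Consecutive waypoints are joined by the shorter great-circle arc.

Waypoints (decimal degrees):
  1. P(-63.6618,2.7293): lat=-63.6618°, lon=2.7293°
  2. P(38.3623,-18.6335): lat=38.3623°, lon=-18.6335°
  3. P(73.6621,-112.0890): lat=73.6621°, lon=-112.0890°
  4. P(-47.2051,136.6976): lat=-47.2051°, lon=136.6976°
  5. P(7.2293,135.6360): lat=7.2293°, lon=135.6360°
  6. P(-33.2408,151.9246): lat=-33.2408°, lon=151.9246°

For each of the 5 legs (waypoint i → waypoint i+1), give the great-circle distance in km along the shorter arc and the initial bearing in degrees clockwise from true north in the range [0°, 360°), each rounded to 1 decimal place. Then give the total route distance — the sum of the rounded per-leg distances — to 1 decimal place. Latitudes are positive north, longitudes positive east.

Leg 1: dist=11500.7 km, bearing=342.9°
Leg 2: dist=6047.8 km, bearing=339.8°
Leg 3: dist=15639.8 km, bearing=272.7°
Leg 4: dist=6053.7 km, bearing=358.7°
Leg 5: dist=4817.8 km, bearing=160.0°
Total: 44059.8 km

Leg 1: φ1=-1.1111080, φ2=0.6695484, Δφ=1.7806565, Δλ=-0.3728512 rad; a=sin²(Δφ/2)+cosφ1·cosφ2·sin²(Δλ/2)=0.6161125861; c=2·atan2(√a, √(1-a))=1.805161101; dist=6371·c=11500.681 ≈ 11500.7 km; running total=11500.7 km
Leg 1 bearing: y=sinΔλ·cosφ2=-0.28562657, x=cosφ1·sinφ2-sinφ1·cosφ2·cosΔλ=0.92977897; θ=atan2(y, x)=-17.0769° <0 so +360° → 342.9231° ≈ 342.9°
Leg 2: φ1=0.6695484, φ2=1.2856462, Δφ=0.6160977, Δλ=-1.6311062 rad; a=sin²(Δφ/2)+cosφ1·cosφ2·sin²(Δλ/2)=0.2088619592; c=2·atan2(√a, √(1-a))=0.949270795; dist=6371·c=6047.804 ≈ 6047.8 km; running total=17548.5 km
Leg 2 bearing: y=sinΔλ·cosφ2=-0.28079011, x=cosφ1·sinφ2-sinφ1·cosφ2·cosΔλ=0.76296231; θ=atan2(y, x)=-20.2049° <0 so +360° → 339.7951° ≈ 339.8°
Leg 3: φ1=1.2856462, φ2=-0.8238844, Δφ=-2.1095306, Δλ=4.3421453 rad; a=sin²(Δφ/2)+cosφ1·cosφ2·sin²(Δλ/2)=0.8866555146; c=2·atan2(√a, √(1-a))=2.454843198; dist=6371·c=15639.806 ≈ 15639.8 km; running total=33188.3 km
Leg 3 bearing: y=sinΔλ·cosφ2=-0.63334093, x=cosφ1·sinφ2-sinφ1·cosφ2·cosΔλ=0.02948418; θ=atan2(y, x)=-87.3346° <0 so +360° → 272.6654° ≈ 272.7°
Leg 4: φ1=-0.8238844, φ2=0.1261751, Δφ=0.9500595, Δλ=-0.0185284 rad; a=sin²(Δφ/2)+cosφ1·cosφ2·sin²(Δλ/2)=0.2092405001; c=2·atan2(√a, √(1-a))=0.950201715; dist=6371·c=6053.735 ≈ 6053.7 km; running total=39242.0 km
Leg 4 bearing: y=sinΔλ·cosφ2=-0.01838007, x=cosφ1·sinφ2-sinφ1·cosφ2·cosΔλ=0.81332517; θ=atan2(y, x)=-1.2946° <0 so +360° → 358.7054° ≈ 358.7°
Leg 5: φ1=0.1261751, φ2=-0.5801614, Δφ=-0.7063365, Δλ=0.2842897 rad; a=sin²(Δφ/2)+cosφ1·cosφ2·sin²(Δλ/2)=0.1362797364; c=2·atan2(√a, √(1-a))=0.756211871; dist=6371·c=4817.826 ≈ 4817.8 km; running total=44059.8 km
Leg 5 bearing: y=sinΔλ·cosφ2=0.23458266, x=cosφ1·sinφ2-sinφ1·cosφ2·cosΔλ=-0.64482653; θ=atan2(y, x)=160.0090° ≈ 160.0°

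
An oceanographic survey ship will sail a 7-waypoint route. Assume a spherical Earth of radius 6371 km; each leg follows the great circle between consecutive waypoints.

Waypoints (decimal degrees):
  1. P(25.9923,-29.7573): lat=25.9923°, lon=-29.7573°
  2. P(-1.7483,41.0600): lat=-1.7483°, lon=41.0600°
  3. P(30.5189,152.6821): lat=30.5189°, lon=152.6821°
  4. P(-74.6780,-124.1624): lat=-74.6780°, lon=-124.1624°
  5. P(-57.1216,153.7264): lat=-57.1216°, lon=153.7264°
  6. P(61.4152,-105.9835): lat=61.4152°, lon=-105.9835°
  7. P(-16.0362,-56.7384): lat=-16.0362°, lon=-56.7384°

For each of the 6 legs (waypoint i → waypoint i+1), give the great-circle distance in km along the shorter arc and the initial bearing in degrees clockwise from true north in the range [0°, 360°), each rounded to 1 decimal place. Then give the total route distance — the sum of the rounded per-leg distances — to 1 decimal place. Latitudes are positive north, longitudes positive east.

Leg 1: φ1=0.4536512, φ2=-0.0305136, Δφ=-0.4841648, Δλ=1.2359951 rad; a=sin²(Δφ/2)+cosφ1·cosφ2·sin²(Δλ/2)=0.3590807823; c=2·atan2(√a, √(1-a))=1.285086644; dist=6371·c=8187.287 ≈ 8187.3 km; running total=8187.3 km
Leg 1 bearing: y=sinΔλ·cosφ2=0.94403597, x=cosφ1·sinφ2-sinφ1·cosφ2·cosΔλ=-0.17135689; θ=atan2(y, x)=100.2880° ≈ 100.3°
Leg 2: φ1=-0.0305136, φ2=0.5326553, Δφ=0.5631689, Δλ=1.9481732 rad; a=sin²(Δφ/2)+cosφ1·cosφ2·sin²(Δλ/2)=0.6663897214; c=2·atan2(√a, √(1-a))=1.910045808; dist=6371·c=12168.902 ≈ 12168.9 km; running total=20356.2 km
Leg 2 bearing: y=sinΔλ·cosφ2=0.80084445, x=cosφ1·sinφ2-sinφ1·cosφ2·cosΔλ=0.49790161; θ=atan2(y, x)=58.1299° ≈ 58.1°
Leg 3: φ1=0.5326553, φ2=-1.3033770, Δφ=-1.8360323, Δλ=-4.8318480 rad; a=sin²(Δφ/2)+cosφ1·cosφ2·sin²(Δλ/2)=0.7313220137; c=2·atan2(√a, √(1-a))=2.051771610; dist=6371·c=13071.837 ≈ 13071.8 km; running total=33428.0 km
Leg 3 bearing: y=sinΔλ·cosφ2=0.26236020, x=cosφ1·sinφ2-sinφ1·cosφ2·cosΔλ=-0.84683389; θ=atan2(y, x)=162.7863° ≈ 162.8°
Leg 4: φ1=-1.3033770, φ2=-0.9969600, Δφ=0.3064170, Δλ=4.8500745 rad; a=sin²(Δφ/2)+cosφ1·cosφ2·sin²(Δλ/2)=0.0851689728; c=2·atan2(√a, √(1-a))=0.592294264; dist=6371·c=3773.507 ≈ 3773.5 km; running total=37201.5 km
Leg 4 bearing: y=sinΔλ·cosφ2=-0.53772044, x=cosφ1·sinφ2-sinφ1·cosφ2·cosΔλ=-0.15005865; θ=atan2(y, x)=-105.5925° <0 so +360° → 254.4075° ≈ 254.4°
Leg 5: φ1=-0.9969600, φ2=1.0718975, Δφ=2.0688574, Δλ=-4.5327929 rad; a=sin²(Δφ/2)+cosφ1·cosφ2·sin²(Δλ/2)=0.8919276890; c=2·atan2(√a, √(1-a))=2.471646943; dist=6371·c=15746.863 ≈ 15746.9 km; running total=52948.4 km
Leg 5 bearing: y=sinΔλ·cosφ2=0.47076335, x=cosφ1·sinφ2-sinφ1·cosφ2·cosΔλ=0.40491063; θ=atan2(y, x)=49.3007° ≈ 49.3°
Leg 6: φ1=1.0718975, φ2=-0.2798845, Δφ=-1.3517819, Δλ=0.8594891 rad; a=sin²(Δφ/2)+cosφ1·cosφ2·sin²(Δλ/2)=0.4711888945; c=2·atan2(√a, √(1-a))=1.513142181; dist=6371·c=9640.229 ≈ 9640.2 km; running total=62588.6 km
Leg 6 bearing: y=sinΔλ·cosφ2=0.72803247, x=cosφ1·sinφ2-sinφ1·cosφ2·cosΔλ=-0.68311668; θ=atan2(y, x)=133.1769° ≈ 133.2°

Leg 1: dist=8187.3 km, bearing=100.3°
Leg 2: dist=12168.9 km, bearing=58.1°
Leg 3: dist=13071.8 km, bearing=162.8°
Leg 4: dist=3773.5 km, bearing=254.4°
Leg 5: dist=15746.9 km, bearing=49.3°
Leg 6: dist=9640.2 km, bearing=133.2°
Total: 62588.6 km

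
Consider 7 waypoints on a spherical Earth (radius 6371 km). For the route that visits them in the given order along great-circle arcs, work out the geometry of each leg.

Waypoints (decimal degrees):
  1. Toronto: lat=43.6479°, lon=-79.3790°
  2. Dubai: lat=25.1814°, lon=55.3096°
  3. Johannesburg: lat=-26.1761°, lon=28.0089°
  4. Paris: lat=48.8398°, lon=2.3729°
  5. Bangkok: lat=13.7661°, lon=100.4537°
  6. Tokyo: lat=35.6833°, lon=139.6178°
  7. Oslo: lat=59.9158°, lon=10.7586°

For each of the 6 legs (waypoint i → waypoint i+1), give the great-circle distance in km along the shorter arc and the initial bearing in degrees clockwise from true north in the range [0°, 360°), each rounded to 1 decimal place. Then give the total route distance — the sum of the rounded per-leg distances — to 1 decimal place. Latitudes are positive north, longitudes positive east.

Leg 1: φ1=0.7617996, φ2=0.4394983, Δφ=-0.3223012, Δλ=2.3507595 rad; a=sin²(Δφ/2)+cosφ1·cosφ2·sin²(Δλ/2)=0.5834147818; c=2·atan2(√a, √(1-a))=1.738409616; dist=6371·c=11075.408 ≈ 11075.4 km; running total=11075.4 km
Leg 1 bearing: y=sinΔλ·cosφ2=0.64337545, x=cosφ1·sinφ2-sinφ1·cosφ2·cosΔλ=0.74715188; θ=atan2(y, x)=40.7319° ≈ 40.7°
Leg 2: φ1=0.4394983, φ2=-0.4568591, Δφ=-0.8963575, Δλ=-0.4764871 rad; a=sin²(Δφ/2)+cosφ1·cosφ2·sin²(Δλ/2)=0.2330027028; c=2·atan2(√a, √(1-a))=1.007478169; dist=6371·c=6418.643 ≈ 6418.6 km; running total=17494.0 km
Leg 2 bearing: y=sinΔλ·cosφ2=-0.41162133, x=cosφ1·sinφ2-sinφ1·cosφ2·cosΔλ=-0.73852397; θ=atan2(y, x)=-150.8666° <0 so +360° → 209.1334° ≈ 209.1°
Leg 3: φ1=-0.4568591, φ2=0.8524153, Δφ=1.3092744, Δλ=-0.4474326 rad; a=sin²(Δφ/2)+cosφ1·cosφ2·sin²(Δλ/2)=0.3997968684; c=2·atan2(√a, √(1-a))=1.369023748; dist=6371·c=8722.050 ≈ 8722.1 km; running total=26216.1 km
Leg 3 bearing: y=sinΔλ·cosφ2=-0.28475731, x=cosφ1·sinφ2-sinφ1·cosφ2·cosΔλ=0.93741698; θ=atan2(y, x)=-16.8971° <0 so +360° → 343.1029° ≈ 343.1°
Leg 4: φ1=0.8524153, φ2=0.2402638, Δφ=-0.6121515, Δλ=1.7118329 rad; a=sin²(Δφ/2)+cosφ1·cosφ2·sin²(Δλ/2)=0.4553539829; c=2·atan2(√a, √(1-a))=1.481385210; dist=6371·c=9437.905 ≈ 9437.9 km; running total=35654.0 km
Leg 4 bearing: y=sinΔλ·cosφ2=0.96163127, x=cosφ1·sinφ2-sinφ1·cosφ2·cosΔλ=0.25940745; θ=atan2(y, x)=74.9034° ≈ 74.9°
Leg 5: φ1=0.2402638, φ2=0.6227911, Δφ=0.3825273, Δλ=0.6835425 rad; a=sin²(Δφ/2)+cosφ1·cosφ2·sin²(Δλ/2)=0.1247573257; c=2·atan2(√a, √(1-a))=0.722000164; dist=6371·c=4599.863 ≈ 4599.9 km; running total=40253.9 km
Leg 5 bearing: y=sinΔλ·cosφ2=0.51297356, x=cosφ1·sinφ2-sinφ1·cosφ2·cosΔλ=0.41668917; θ=atan2(y, x)=50.9130° ≈ 50.9°
Leg 6: φ1=0.6227911, φ2=1.0457280, Δφ=0.4229369, Δλ=-2.2490173 rad; a=sin²(Δφ/2)+cosφ1·cosφ2·sin²(Δλ/2)=0.3753642161; c=2·atan2(√a, √(1-a))=1.318868320; dist=6371·c=8402.510 ≈ 8402.5 km; running total=48656.4 km
Leg 6 bearing: y=sinΔλ·cosφ2=-0.39033566, x=cosφ1·sinφ2-sinφ1·cosφ2·cosΔλ=0.88628537; θ=atan2(y, x)=-23.7695° <0 so +360° → 336.2305° ≈ 336.2°

Leg 1: dist=11075.4 km, bearing=40.7°
Leg 2: dist=6418.6 km, bearing=209.1°
Leg 3: dist=8722.1 km, bearing=343.1°
Leg 4: dist=9437.9 km, bearing=74.9°
Leg 5: dist=4599.9 km, bearing=50.9°
Leg 6: dist=8402.5 km, bearing=336.2°
Total: 48656.4 km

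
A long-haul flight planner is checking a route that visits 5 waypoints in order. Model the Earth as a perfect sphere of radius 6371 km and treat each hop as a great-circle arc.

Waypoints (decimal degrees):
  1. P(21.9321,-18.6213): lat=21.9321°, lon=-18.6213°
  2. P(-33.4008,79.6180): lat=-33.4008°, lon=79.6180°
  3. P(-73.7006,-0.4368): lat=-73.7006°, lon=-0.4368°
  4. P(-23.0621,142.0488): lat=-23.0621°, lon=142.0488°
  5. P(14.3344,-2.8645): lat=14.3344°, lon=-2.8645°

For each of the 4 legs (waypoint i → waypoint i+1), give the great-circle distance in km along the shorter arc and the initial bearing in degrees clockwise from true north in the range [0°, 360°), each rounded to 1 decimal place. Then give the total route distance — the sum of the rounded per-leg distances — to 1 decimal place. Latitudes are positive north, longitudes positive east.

Leg 1: dist=12059.9 km, bearing=119.4°
Leg 2: dist=6152.5 km, bearing=199.6°
Leg 3: dist=8911.7 km, bearing=145.3°
Leg 4: dist=16204.9 km, bearing=261.5°
Total: 43329.0 km

Leg 1: φ1=0.3827874, φ2=-0.5829539, Δφ=-0.9657413, Δλ=1.7145992 rad; a=sin²(Δφ/2)+cosφ1·cosφ2·sin²(Δλ/2)=0.6582967749; c=2·atan2(√a, √(1-a))=1.892932476; dist=6371·c=12059.873 ≈ 12059.9 km; running total=12059.9 km
Leg 1 bearing: y=sinΔλ·cosφ2=0.82622310, x=cosφ1·sinφ2-sinφ1·cosφ2·cosΔλ=-0.46596558; θ=atan2(y, x)=119.4217° ≈ 119.4°
Leg 2: φ1=-0.5829539, φ2=-1.2863181, Δφ=-0.7033642, Δλ=-1.3972198 rad; a=sin²(Δφ/2)+cosφ1·cosφ2·sin²(Δλ/2)=0.2155836050; c=2·atan2(√a, √(1-a))=0.965710350; dist=6371·c=6152.541 ≈ 6152.5 km; running total=18212.4 km
Leg 2 bearing: y=sinΔλ·cosφ2=-0.27643934, x=cosφ1·sinφ2-sinφ1·cosφ2·cosΔλ=-0.77460348; θ=atan2(y, x)=-160.3596° <0 so +360° → 199.6404° ≈ 199.6°
Leg 3: φ1=-1.2863181, φ2=-0.4025096, Δφ=0.8838086, Δλ=2.4868429 rad; a=sin²(Δφ/2)+cosφ1·cosφ2·sin²(Δλ/2)=0.4144206315; c=2·atan2(√a, √(1-a))=1.398790685; dist=6371·c=8911.695 ≈ 8911.7 km; running total=27124.1 km
Leg 3 bearing: y=sinΔλ·cosφ2=0.56029315, x=cosφ1·sinφ2-sinφ1·cosφ2·cosΔλ=-0.81041734; θ=atan2(y, x)=145.3414° ≈ 145.3°
Leg 4: φ1=-0.4025096, φ2=0.2501825, Δφ=0.6526921, Δλ=-2.5292142 rad; a=sin²(Δφ/2)+cosφ1·cosφ2·sin²(Δλ/2)=0.9132158433; c=2·atan2(√a, √(1-a))=2.543536595; dist=6371·c=16204.872 ≈ 16204.9 km; running total=43329.0 km
Leg 4 bearing: y=sinΔλ·cosφ2=-0.55691974, x=cosφ1·sinφ2-sinφ1·cosφ2·cosΔλ=-0.08277116; θ=atan2(y, x)=-98.4536° <0 so +360° → 261.5464° ≈ 261.5°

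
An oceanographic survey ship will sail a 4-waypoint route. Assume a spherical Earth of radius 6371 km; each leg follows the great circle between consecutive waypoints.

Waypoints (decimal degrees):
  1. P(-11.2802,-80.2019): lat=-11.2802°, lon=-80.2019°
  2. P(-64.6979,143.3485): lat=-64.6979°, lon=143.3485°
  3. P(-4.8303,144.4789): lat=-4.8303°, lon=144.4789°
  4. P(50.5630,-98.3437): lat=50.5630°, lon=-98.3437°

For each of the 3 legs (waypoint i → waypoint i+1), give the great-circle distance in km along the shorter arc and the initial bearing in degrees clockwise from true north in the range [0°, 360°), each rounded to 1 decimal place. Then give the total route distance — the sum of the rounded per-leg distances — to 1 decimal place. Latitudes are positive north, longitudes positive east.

Leg 1: dist=10818.4 km, bearing=197.3°
Leg 2: dist=6657.6 km, bearing=1.3°
Leg 3: dist=12313.8 km, bearing=37.2°
Total: 29789.8 km

Leg 1: φ1=-0.1968766, φ2=-1.1291914, Δφ=-0.9323147, Δλ=3.9016905 rad; a=sin²(Δφ/2)+cosφ1·cosφ2·sin²(Δλ/2)=0.5634668438; c=2·atan2(√a, √(1-a))=1.698073372; dist=6371·c=10818.425 ≈ 10818.4 km; running total=10818.4 km
Leg 1 bearing: y=sinΔλ·cosφ2=-0.29446914, x=cosφ1·sinφ2-sinφ1·cosφ2·cosΔλ=-0.94719362; θ=atan2(y, x)=-162.7303° <0 so +360° → 197.2697° ≈ 197.3°
Leg 2: φ1=-1.1291914, φ2=-0.0843046, Δφ=1.0448867, Δλ=0.0197292 rad; a=sin²(Δφ/2)+cosφ1·cosφ2·sin²(Δλ/2)=0.2490414962; c=2·atan2(√a, √(1-a))=1.044982563; dist=6371·c=6657.584 ≈ 6657.6 km; running total=17476.0 km
Leg 2 bearing: y=sinΔλ·cosφ2=0.01965786, x=cosφ1·sinφ2-sinφ1·cosφ2·cosΔλ=0.86469237; θ=atan2(y, x)=1.3023° ≈ 1.3°
Leg 3: φ1=-0.0843046, φ2=0.8824908, Δφ=0.9667955, Δλ=-4.2380539 rad; a=sin²(Δφ/2)+cosφ1·cosφ2·sin²(Δλ/2)=0.6770710393; c=2·atan2(√a, √(1-a))=1.932792860; dist=6371·c=12313.823 ≈ 12313.8 km; running total=29789.8 km
Leg 3 bearing: y=sinΔλ·cosφ2=0.56509791, x=cosφ1·sinφ2-sinφ1·cosφ2·cosΔλ=0.74514948; θ=atan2(y, x)=37.1755° ≈ 37.2°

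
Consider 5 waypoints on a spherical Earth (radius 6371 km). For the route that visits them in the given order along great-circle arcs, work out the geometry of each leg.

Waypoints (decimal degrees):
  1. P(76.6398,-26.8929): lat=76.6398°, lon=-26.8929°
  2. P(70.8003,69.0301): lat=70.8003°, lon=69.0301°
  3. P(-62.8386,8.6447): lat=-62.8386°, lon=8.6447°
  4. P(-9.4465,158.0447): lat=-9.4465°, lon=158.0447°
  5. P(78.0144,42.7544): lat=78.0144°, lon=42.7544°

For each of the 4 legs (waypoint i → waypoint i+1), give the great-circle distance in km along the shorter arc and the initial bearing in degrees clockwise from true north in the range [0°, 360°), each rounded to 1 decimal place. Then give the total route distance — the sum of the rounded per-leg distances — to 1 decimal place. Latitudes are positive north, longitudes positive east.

Leg 1: φ1=1.3376168, φ2=1.2356983, Δφ=-0.1019185, Δλ=1.6741722 rad; a=sin²(Δφ/2)+cosφ1·cosφ2·sin²(Δλ/2)=0.0445107963; c=2·atan2(√a, √(1-a))=0.425146284; dist=6371·c=2708.607 ≈ 2708.6 km; running total=2708.6 km
Leg 1 bearing: y=sinΔλ·cosφ2=0.32710607, x=cosφ1·sinφ2-sinφ1·cosφ2·cosΔλ=0.25123687; θ=atan2(y, x)=52.4736° ≈ 52.5°
Leg 2: φ1=1.2356983, φ2=-1.0967405, Δφ=-2.3324388, Δλ=-1.0539241 rad; a=sin²(Δφ/2)+cosφ1·cosφ2·sin²(Δλ/2)=0.8830248618; c=2·atan2(√a, √(1-a))=2.443469168; dist=6371·c=15567.342 ≈ 15567.3 km; running total=18275.9 km
Leg 2 bearing: y=sinΔλ·cosφ2=-0.39686577, x=cosφ1·sinφ2-sinφ1·cosφ2·cosΔλ=-0.50563364; θ=atan2(y, x)=-141.8721° <0 so +360° → 218.1279° ≈ 218.1°
Leg 3: φ1=-1.0967405, φ2=-0.1648725, Δφ=0.9318679, Δλ=2.6075219 rad; a=sin²(Δφ/2)+cosφ1·cosφ2·sin²(Δλ/2)=0.6207858950; c=2·atan2(√a, √(1-a))=1.814781615; dist=6371·c=11561.974 ≈ 11562.0 km; running total=29837.9 km
Leg 3 bearing: y=sinΔλ·cosφ2=0.50213845, x=cosφ1·sinφ2-sinφ1·cosφ2·cosΔλ=-0.83036140; θ=atan2(y, x)=148.8377° ≈ 148.8°
Leg 4: φ1=-0.1648725, φ2=1.3616081, Δφ=1.5264807, Δλ=-2.0121953 rad; a=sin²(Δφ/2)+cosφ1·cosφ2·sin²(Δλ/2)=0.6240306985; c=2·atan2(√a, √(1-a))=1.821474917; dist=6371·c=11604.617 ≈ 11604.6 km; running total=41442.5 km
Leg 4 bearing: y=sinΔλ·cosφ2=-0.18776209, x=cosφ1·sinφ2-sinφ1·cosφ2·cosΔλ=0.95037411; θ=atan2(y, x)=-11.1758° <0 so +360° → 348.8242° ≈ 348.8°

Leg 1: dist=2708.6 km, bearing=52.5°
Leg 2: dist=15567.3 km, bearing=218.1°
Leg 3: dist=11562.0 km, bearing=148.8°
Leg 4: dist=11604.6 km, bearing=348.8°
Total: 41442.5 km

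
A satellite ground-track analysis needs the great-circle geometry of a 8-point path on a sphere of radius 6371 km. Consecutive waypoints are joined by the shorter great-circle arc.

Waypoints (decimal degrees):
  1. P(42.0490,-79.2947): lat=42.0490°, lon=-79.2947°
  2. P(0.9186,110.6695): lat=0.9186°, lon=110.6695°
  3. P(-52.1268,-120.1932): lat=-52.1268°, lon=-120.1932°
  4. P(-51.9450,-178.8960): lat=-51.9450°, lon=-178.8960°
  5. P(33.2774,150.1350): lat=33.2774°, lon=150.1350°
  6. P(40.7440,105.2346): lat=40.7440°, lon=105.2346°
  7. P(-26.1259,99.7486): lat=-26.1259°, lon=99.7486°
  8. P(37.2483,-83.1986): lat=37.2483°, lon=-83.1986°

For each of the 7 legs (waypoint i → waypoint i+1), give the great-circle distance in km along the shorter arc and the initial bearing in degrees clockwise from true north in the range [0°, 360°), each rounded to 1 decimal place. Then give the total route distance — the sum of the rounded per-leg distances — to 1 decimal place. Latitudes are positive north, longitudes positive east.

Leg 1: dist=15133.5 km, bearing=345.6°
Leg 2: dist=12630.0 km, bearing=148.7°
Leg 3: dist=3902.9 km, bearing=246.4°
Leg 4: dist=9945.0 km, bearing=334.5°
Leg 5: dist=4027.2 km, bearing=295.2°
Leg 6: dist=7457.2 km, bearing=185.3°
Leg 7: dist=18747.5 km, bearing=12.0°
Total: 71843.3 km

Leg 1: φ1=0.7338935, φ2=0.0160326, Δφ=-0.7178609, Δλ=3.3155008 rad; a=sin²(Δφ/2)+cosφ1·cosφ2·sin²(Δλ/2)=0.8602698849; c=2·atan2(√a, √(1-a))=2.375376755; dist=6371·c=15133.525 ≈ 15133.5 km; running total=15133.5 km
Leg 1 bearing: y=sinΔλ·cosφ2=-0.17301057, x=cosφ1·sinφ2-sinφ1·cosφ2·cosΔλ=0.67148327; θ=atan2(y, x)=-14.4483° <0 so +360° → 345.5517° ≈ 345.6°
Leg 2: φ1=0.0160326, φ2=-0.9097843, Δφ=-0.9258169, Δλ=-4.0293142 rad; a=sin²(Δφ/2)+cosφ1·cosφ2·sin²(Δλ/2)=0.7000486991; c=2·atan2(√a, √(1-a))=1.982419446; dist=6371·c=12629.994 ≈ 12630.0 km; running total=27763.5 km
Leg 2 bearing: y=sinΔλ·cosφ2=0.47617518, x=cosφ1·sinφ2-sinφ1·cosφ2·cosΔλ=-0.78305764; θ=atan2(y, x)=148.6963° ≈ 148.7°
Leg 3: φ1=-0.9097843, φ2=-0.9066113, Δφ=0.0031730, Δλ=-1.0245571 rad; a=sin²(Δφ/2)+cosφ1·cosφ2·sin²(Δλ/2)=0.0909242896; c=2·atan2(√a, √(1-a))=0.612607605; dist=6371·c=3902.923 ≈ 3902.9 km; running total=31666.4 km
Leg 3 bearing: y=sinΔλ·cosφ2=-0.52671913, x=cosφ1·sinφ2-sinφ1·cosφ2·cosΔλ=-0.23064086; θ=atan2(y, x)=-113.6477° <0 so +360° → 246.3523° ≈ 246.4°
Leg 4: φ1=-0.9066113, φ2=0.5808002, Δφ=1.4874115, Δλ=5.7426743 rad; a=sin²(Δφ/2)+cosφ1·cosφ2·sin²(Δλ/2)=0.4950877926; c=2·atan2(√a, √(1-a))=1.560971754; dist=6371·c=9944.951 ≈ 9945.0 km; running total=41611.4 km
Leg 4 bearing: y=sinΔλ·cosφ2=-0.43019633, x=cosφ1·sinφ2-sinφ1·cosφ2·cosΔλ=0.90268189; θ=atan2(y, x)=-25.4813° <0 so +360° → 334.5187° ≈ 334.5°
Leg 5: φ1=0.5808002, φ2=0.7111170, Δφ=0.1303168, Δλ=-0.7836598 rad; a=sin²(Δφ/2)+cosφ1·cosφ2·sin²(Δλ/2)=0.0966098766; c=2·atan2(√a, √(1-a))=0.632114008; dist=6371·c=4027.198 ≈ 4027.2 km; running total=45638.6 km
Leg 5 bearing: y=sinΔλ·cosφ2=-0.53479558, x=cosφ1·sinφ2-sinφ1·cosφ2·cosΔλ=0.25119578; θ=atan2(y, x)=-64.8404° <0 so +360° → 295.1596° ≈ 295.2°
Leg 6: φ1=0.7111170, φ2=-0.4559830, Δφ=-1.1670999, Δλ=-0.0957488 rad; a=sin²(Δφ/2)+cosφ1·cosφ2·sin²(Δλ/2)=0.3051477124; c=2·atan2(√a, √(1-a))=1.170485542; dist=6371·c=7457.163 ≈ 7457.2 km; running total=53095.8 km
Leg 6 bearing: y=sinΔλ·cosφ2=-0.08583469, x=cosφ1·sinφ2-sinφ1·cosφ2·cosΔλ=-0.91693116; θ=atan2(y, x)=-174.6521° <0 so +360° → 185.3479° ≈ 185.3°
Leg 7: φ1=-0.4559830, φ2=0.6501055, Δφ=1.1060885, Δλ=-3.1930310 rad; a=sin²(Δφ/2)+cosφ1·cosφ2·sin²(Δλ/2)=0.9901360153; c=2·atan2(√a, √(1-a))=2.942629450; dist=6371·c=18747.492 ≈ 18747.5 km; running total=71843.3 km
Leg 7 bearing: y=sinΔλ·cosφ2=0.04092789, x=cosφ1·sinφ2-sinφ1·cosφ2·cosΔλ=0.19336922; θ=atan2(y, x)=11.9507° ≈ 12.0°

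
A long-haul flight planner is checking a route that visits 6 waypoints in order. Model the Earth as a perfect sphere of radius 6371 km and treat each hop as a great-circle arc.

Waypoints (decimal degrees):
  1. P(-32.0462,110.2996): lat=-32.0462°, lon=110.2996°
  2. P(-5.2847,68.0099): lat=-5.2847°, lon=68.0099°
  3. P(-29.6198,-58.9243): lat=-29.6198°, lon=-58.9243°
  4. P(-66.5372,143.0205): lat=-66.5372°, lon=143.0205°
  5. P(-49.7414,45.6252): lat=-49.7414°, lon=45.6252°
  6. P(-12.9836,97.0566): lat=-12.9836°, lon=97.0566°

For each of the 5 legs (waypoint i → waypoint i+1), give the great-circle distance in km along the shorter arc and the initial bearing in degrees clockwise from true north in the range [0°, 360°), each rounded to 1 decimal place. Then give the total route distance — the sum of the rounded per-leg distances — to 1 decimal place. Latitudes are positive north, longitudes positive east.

Leg 1: φ1=-0.5593117, φ2=-0.0922354, Δφ=0.4670763, Δλ=-0.7380945 rad; a=sin²(Δφ/2)+cosφ1·cosφ2·sin²(Δλ/2)=0.1633826202; c=2·atan2(√a, √(1-a))=0.832221530; dist=6371·c=5302.083 ≈ 5302.1 km; running total=5302.1 km
Leg 1 bearing: y=sinΔλ·cosφ2=-0.67001935, x=cosφ1·sinφ2-sinφ1·cosφ2·cosΔλ=0.31277632; θ=atan2(y, x)=-64.9760° <0 so +360° → 295.0240° ≈ 295.0°
Leg 2: φ1=-0.0922354, φ2=-0.5169630, Δφ=-0.4247276, Δλ=-2.2154197 rad; a=sin²(Δφ/2)+cosφ1·cosφ2·sin²(Δλ/2)=0.7373161044; c=2·atan2(√a, √(1-a))=2.065342454; dist=6371·c=13158.297 ≈ 13158.3 km; running total=18460.4 km
Leg 2 bearing: y=sinΔλ·cosφ2=-0.69487353, x=cosφ1·sinφ2-sinφ1·cosφ2·cosΔλ=-0.54025461; θ=atan2(y, x)=-127.8646° <0 so +360° → 232.1354° ≈ 232.1°
Leg 3: φ1=-0.5169630, φ2=-1.1612932, Δφ=-0.6443302, Δλ=3.5246017 rad; a=sin²(Δφ/2)+cosφ1·cosφ2·sin²(Δλ/2)=0.4338340457; c=2·atan2(√a, √(1-a))=1.438075116; dist=6371·c=9161.977 ≈ 9162.0 km; running total=27622.4 km
Leg 3 bearing: y=sinΔλ·cosφ2=-0.14879523, x=cosφ1·sinφ2-sinφ1·cosφ2·cosΔλ=-0.97997359; θ=atan2(y, x)=-171.3664° <0 so +360° → 188.6336° ≈ 188.6°
Leg 4: φ1=-1.1612932, φ2=-0.8681512, Δφ=0.2931420, Δλ=-1.6998687 rad; a=sin²(Δφ/2)+cosφ1·cosφ2·sin²(Δλ/2)=0.1665399774; c=2·atan2(√a, √(1-a))=0.840728676; dist=6371·c=5356.282 ≈ 5356.3 km; running total=32978.7 km
Leg 4 bearing: y=sinΔλ·cosφ2=-0.64086294, x=cosφ1·sinφ2-sinφ1·cosφ2·cosΔλ=-0.38014779; θ=atan2(y, x)=-120.6756° <0 so +360° → 239.3244° ≈ 239.3°
Leg 5: φ1=-0.8681512, φ2=-0.2266066, Δφ=0.6415446, Δλ=0.8976473 rad; a=sin²(Δφ/2)+cosφ1·cosφ2·sin²(Δλ/2)=0.2179734255; c=2·atan2(√a, √(1-a))=0.971510195; dist=6371·c=6189.491 ≈ 6189.5 km; running total=39168.2 km
Leg 5 bearing: y=sinΔλ·cosφ2=0.76187349, x=cosφ1·sinφ2-sinφ1·cosφ2·cosΔλ=0.31842240; θ=atan2(y, x)=67.3177° ≈ 67.3°

Leg 1: dist=5302.1 km, bearing=295.0°
Leg 2: dist=13158.3 km, bearing=232.1°
Leg 3: dist=9162.0 km, bearing=188.6°
Leg 4: dist=5356.3 km, bearing=239.3°
Leg 5: dist=6189.5 km, bearing=67.3°
Total: 39168.2 km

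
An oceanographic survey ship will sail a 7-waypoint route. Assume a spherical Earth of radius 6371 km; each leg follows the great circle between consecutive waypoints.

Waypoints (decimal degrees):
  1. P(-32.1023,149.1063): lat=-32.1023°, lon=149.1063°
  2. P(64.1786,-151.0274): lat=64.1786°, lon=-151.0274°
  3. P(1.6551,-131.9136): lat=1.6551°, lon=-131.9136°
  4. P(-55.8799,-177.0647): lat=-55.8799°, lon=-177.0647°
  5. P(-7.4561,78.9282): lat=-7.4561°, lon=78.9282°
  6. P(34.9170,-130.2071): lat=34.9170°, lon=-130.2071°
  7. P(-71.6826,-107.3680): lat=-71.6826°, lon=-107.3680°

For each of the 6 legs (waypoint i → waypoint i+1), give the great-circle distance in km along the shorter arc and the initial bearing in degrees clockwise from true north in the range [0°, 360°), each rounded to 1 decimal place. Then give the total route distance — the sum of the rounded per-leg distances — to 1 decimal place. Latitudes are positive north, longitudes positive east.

Leg 1: φ1=-0.5602908, φ2=1.1201279, Δφ=1.6804187, Δλ=-5.2383213 rad; a=sin²(Δφ/2)+cosφ1·cosφ2·sin²(Δλ/2)=0.6465712484; c=2·atan2(√a, √(1-a))=1.868308410; dist=6371·c=11902.993 ≈ 11903.0 km; running total=11903.0 km
Leg 1 bearing: y=sinΔλ·cosφ2=0.37670315, x=cosφ1·sinφ2-sinφ1·cosφ2·cosΔλ=0.87872761; θ=atan2(y, x)=23.2044° ≈ 23.2°
Leg 2: φ1=1.1201279, φ2=0.0288869, Δφ=-1.0912409, Δλ=0.3335987 rad; a=sin²(Δφ/2)+cosφ1·cosφ2·sin²(Δλ/2)=0.2813090064; c=2·atan2(√a, √(1-a))=1.118110967; dist=6371·c=7123.485 ≈ 7123.5 km; running total=19026.5 km
Leg 2 bearing: y=sinΔλ·cosφ2=0.32730888, x=cosφ1·sinφ2-sinφ1·cosφ2·cosΔλ=-0.83759531; θ=atan2(y, x)=158.6558° ≈ 158.7°
Leg 3: φ1=0.0288869, φ2=-0.9752882, Δφ=-1.0041752, Δλ=-0.7880354 rad; a=sin²(Δφ/2)+cosφ1·cosφ2·sin²(Δλ/2)=0.3142432650; c=2·atan2(√a, √(1-a))=1.190157693; dist=6371·c=7582.495 ≈ 7582.5 km; running total=26609.0 km
Leg 3 bearing: y=sinΔλ·cosφ2=-0.39768165, x=cosφ1·sinφ2-sinφ1·cosφ2·cosΔλ=-0.83894401; θ=atan2(y, x)=-154.6378° <0 so +360° → 205.3622° ≈ 205.4°
Leg 4: φ1=-0.9752882, φ2=-0.1301335, Δφ=0.8451547, Δλ=4.4679190 rad; a=sin²(Δφ/2)+cosφ1·cosφ2·sin²(Δλ/2)=0.5135958048; c=2·atan2(√a, √(1-a))=1.597991288; dist=6371·c=10180.802 ≈ 10180.8 km; running total=36789.8 km
Leg 4 bearing: y=sinΔλ·cosφ2=-0.96206174, x=cosφ1·sinφ2-sinφ1·cosφ2·cosΔλ=-0.27147345; θ=atan2(y, x)=-105.7579° <0 so +360° → 254.2421° ≈ 254.2°
Leg 5: φ1=-0.1301335, φ2=0.6094166, Δφ=0.7395501, Δλ=-3.6500996 rad; a=sin²(Δφ/2)+cosφ1·cosφ2·sin²(Δλ/2)=0.8922263219; c=2·atan2(√a, √(1-a))=2.472609397; dist=6371·c=15752.994 ≈ 15753.0 km; running total=52542.8 km
Leg 5 bearing: y=sinΔλ·cosφ2=0.39922764, x=cosφ1·sinφ2-sinφ1·cosφ2·cosΔλ=0.47460651; θ=atan2(y, x)=40.0697° ≈ 40.1°
Leg 6: φ1=0.6094166, φ2=-1.2510974, Δφ=-1.8605140, Δλ=0.3986175 rad; a=sin²(Δφ/2)+cosφ1·cosφ2·sin²(Δλ/2)=0.6529430538; c=2·atan2(√a, √(1-a))=1.881665336; dist=6371·c=11988.090 ≈ 11988.1 km; running total=64530.9 km
Leg 6 bearing: y=sinΔλ·cosφ2=0.12198638, x=cosφ1·sinφ2-sinφ1·cosφ2·cosΔλ=-0.94422085; θ=atan2(y, x)=172.6386° ≈ 172.6°

Leg 1: dist=11903.0 km, bearing=23.2°
Leg 2: dist=7123.5 km, bearing=158.7°
Leg 3: dist=7582.5 km, bearing=205.4°
Leg 4: dist=10180.8 km, bearing=254.2°
Leg 5: dist=15753.0 km, bearing=40.1°
Leg 6: dist=11988.1 km, bearing=172.6°
Total: 64530.9 km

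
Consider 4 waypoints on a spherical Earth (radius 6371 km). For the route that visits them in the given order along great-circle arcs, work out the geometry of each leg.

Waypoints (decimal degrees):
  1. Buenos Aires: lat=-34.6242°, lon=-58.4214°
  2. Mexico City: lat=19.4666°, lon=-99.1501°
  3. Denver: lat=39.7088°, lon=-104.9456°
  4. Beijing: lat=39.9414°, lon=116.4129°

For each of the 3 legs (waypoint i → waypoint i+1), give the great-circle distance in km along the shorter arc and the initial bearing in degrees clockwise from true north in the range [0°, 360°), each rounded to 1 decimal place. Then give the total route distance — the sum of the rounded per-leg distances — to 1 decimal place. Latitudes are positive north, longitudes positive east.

Leg 1: dist=7395.5 km, bearing=317.9°
Leg 2: dist=2318.1 km, bearing=347.4°
Leg 3: dist=10215.0 km, bearing=329.5°
Total: 19928.6 km

Leg 1: φ1=-0.6043063, φ2=0.3397563, Δφ=0.9440626, Δλ=-0.7108499 rad; a=sin²(Δφ/2)+cosφ1·cosφ2·sin²(Δλ/2)=0.3007020457; c=2·atan2(√a, √(1-a))=1.160810959; dist=6371·c=7395.527 ≈ 7395.5 km; running total=7395.5 km
Leg 1 bearing: y=sinΔλ·cosφ2=-0.61517977, x=cosφ1·sinφ2-sinφ1·cosφ2·cosΔλ=0.68020229; θ=atan2(y, x)=-42.1264° <0 so +360° → 317.8736° ≈ 317.9°
Leg 2: φ1=0.3397563, φ2=0.6930493, Δφ=0.3532930, Δλ=-0.1011506 rad; a=sin²(Δφ/2)+cosφ1·cosφ2·sin²(Δλ/2)=0.0327344746; c=2·atan2(√a, √(1-a))=0.363857262; dist=6371·c=2318.135 ≈ 2318.1 km; running total=9713.6 km
Leg 2 bearing: y=sinΔλ·cosφ2=-0.07768264, x=cosφ1·sinφ2-sinφ1·cosφ2·cosΔλ=0.34729976; θ=atan2(y, x)=-12.6082° <0 so +360° → 347.3918° ≈ 347.4°
Leg 3: φ1=0.6930493, φ2=0.6971089, Δφ=0.0040596, Δλ=3.8634347 rad; a=sin²(Δφ/2)+cosφ1·cosφ2·sin²(Δλ/2)=0.5162745497; c=2·atan2(√a, √(1-a))=1.603351176; dist=6371·c=10214.950 ≈ 10215.0 km; running total=19928.6 km
Leg 3 bearing: y=sinΔλ·cosφ2=-0.50661208, x=cosφ1·sinφ2-sinφ1·cosφ2·cosΔλ=0.86155949; θ=atan2(y, x)=-30.4563° <0 so +360° → 329.5437° ≈ 329.5°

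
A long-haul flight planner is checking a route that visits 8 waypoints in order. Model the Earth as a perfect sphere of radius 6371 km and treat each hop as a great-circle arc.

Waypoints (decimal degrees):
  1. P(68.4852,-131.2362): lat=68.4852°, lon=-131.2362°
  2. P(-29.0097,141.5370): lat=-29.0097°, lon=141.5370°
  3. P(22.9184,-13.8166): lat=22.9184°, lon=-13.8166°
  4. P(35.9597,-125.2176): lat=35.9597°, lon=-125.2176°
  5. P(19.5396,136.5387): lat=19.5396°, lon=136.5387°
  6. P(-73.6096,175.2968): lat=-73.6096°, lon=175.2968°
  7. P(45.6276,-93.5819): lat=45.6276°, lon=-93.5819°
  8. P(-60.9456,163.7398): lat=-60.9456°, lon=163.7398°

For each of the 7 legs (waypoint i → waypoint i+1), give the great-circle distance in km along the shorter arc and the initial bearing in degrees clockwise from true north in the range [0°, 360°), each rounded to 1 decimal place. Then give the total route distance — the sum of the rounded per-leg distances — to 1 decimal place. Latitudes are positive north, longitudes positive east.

Leg 1: φ1=1.1952922, φ2=-0.5063148, Δφ=-1.7016070, Δλ=4.7607905 rad; a=sin²(Δφ/2)+cosφ1·cosφ2·sin²(Δλ/2)=0.7178247570; c=2·atan2(√a, √(1-a))=2.021556067; dist=6371·c=12879.334 ≈ 12879.3 km; running total=12879.3 km
Leg 1 bearing: y=sinΔλ·cosφ2=-0.87351343, x=cosφ1·sinφ2-sinφ1·cosφ2·cosΔλ=-0.21721831; θ=atan2(y, x)=-103.9646° <0 so +360° → 256.0354° ≈ 256.0°
Leg 2: φ1=-0.5063148, φ2=0.4000015, Δφ=0.9063163, Δλ=-2.7114318 rad; a=sin²(Δφ/2)+cosφ1·cosφ2·sin²(Δλ/2)=0.9604858933; c=2·atan2(√a, √(1-a))=2.741363637; dist=6371·c=17465.228 ≈ 17465.2 km; running total=30344.5 km
Leg 2 bearing: y=sinΔλ·cosφ2=-0.38409783, x=cosφ1·sinφ2-sinφ1·cosφ2·cosΔλ=-0.06542038; θ=atan2(y, x)=-99.6660° <0 so +360° → 260.3340° ≈ 260.3°
Leg 3: φ1=0.4000015, φ2=0.6276152, Δφ=0.2276136, Δλ=-1.9443142 rad; a=sin²(Δφ/2)+cosφ1·cosφ2·sin²(Δλ/2)=0.5216833331; c=2·atan2(√a, √(1-a))=1.614176598; dist=6371·c=10283.919 ≈ 10283.9 km; running total=40628.4 km
Leg 3 bearing: y=sinΔλ·cosφ2=-0.75361956, x=cosφ1·sinφ2-sinφ1·cosφ2·cosΔλ=0.65587871; θ=atan2(y, x)=-48.9668° <0 so +360° → 311.0332° ≈ 311.0°
Leg 4: φ1=0.6276152, φ2=0.3410304, Δφ=-0.2865848, Δλ=4.5685093 rad; a=sin²(Δφ/2)+cosφ1·cosφ2·sin²(Δλ/2)=0.4564880596; c=2·atan2(√a, √(1-a))=1.483662229; dist=6371·c=9452.412 ≈ 9452.4 km; running total=50080.8 km
Leg 4 bearing: y=sinΔλ·cosφ2=-0.93267278, x=cosφ1·sinφ2-sinφ1·cosφ2·cosΔλ=0.35006904; θ=atan2(y, x)=-69.4269° <0 so +360° → 290.5731° ≈ 290.6°
Leg 5: φ1=0.3410304, φ2=-1.2847299, Δφ=-1.6257602, Δλ=0.6764565 rad; a=sin²(Δφ/2)+cosφ1·cosφ2·sin²(Δλ/2)=0.5567475553; c=2·atan2(√a, √(1-a))=1.684536518; dist=6371·c=10732.182 ≈ 10732.2 km; running total=60813.0 km
Leg 5 bearing: y=sinΔλ·cosφ2=0.17665464, x=cosφ1·sinφ2-sinφ1·cosφ2·cosΔλ=-0.97770752; θ=atan2(y, x)=169.7582° ≈ 169.8°
Leg 6: φ1=-1.2847299, φ2=0.7963518, Δφ=2.0810817, Δλ=-4.6928186 rad; a=sin²(Δφ/2)+cosφ1·cosφ2·sin²(Δλ/2)=0.8448111682; c=2·atan2(√a, √(1-a))=2.331763737; dist=6371·c=14855.667 ≈ 14855.7 km; running total=75668.7 km
Leg 6 bearing: y=sinΔλ·cosφ2=0.69918517, x=cosφ1·sinφ2-sinφ1·cosφ2·cosΔλ=0.18857657; θ=atan2(y, x)=74.9060° ≈ 74.9°
Leg 7: φ1=0.7963518, φ2=-1.0637014, Δφ=-1.8600532, Δλ=4.4911109 rad; a=sin²(Δφ/2)+cosφ1·cosφ2·sin²(Δλ/2)=0.8496976725; c=2·atan2(√a, √(1-a))=2.345347488; dist=6371·c=14942.209 ≈ 14942.2 km; running total=90610.9 km
Leg 7 bearing: y=sinΔλ·cosφ2=-0.47379882, x=cosφ1·sinφ2-sinφ1·cosφ2·cosΔλ=-0.53512693; θ=atan2(y, x)=-138.4785° <0 so +360° → 221.5215° ≈ 221.5°

Leg 1: dist=12879.3 km, bearing=256.0°
Leg 2: dist=17465.2 km, bearing=260.3°
Leg 3: dist=10283.9 km, bearing=311.0°
Leg 4: dist=9452.4 km, bearing=290.6°
Leg 5: dist=10732.2 km, bearing=169.8°
Leg 6: dist=14855.7 km, bearing=74.9°
Leg 7: dist=14942.2 km, bearing=221.5°
Total: 90610.9 km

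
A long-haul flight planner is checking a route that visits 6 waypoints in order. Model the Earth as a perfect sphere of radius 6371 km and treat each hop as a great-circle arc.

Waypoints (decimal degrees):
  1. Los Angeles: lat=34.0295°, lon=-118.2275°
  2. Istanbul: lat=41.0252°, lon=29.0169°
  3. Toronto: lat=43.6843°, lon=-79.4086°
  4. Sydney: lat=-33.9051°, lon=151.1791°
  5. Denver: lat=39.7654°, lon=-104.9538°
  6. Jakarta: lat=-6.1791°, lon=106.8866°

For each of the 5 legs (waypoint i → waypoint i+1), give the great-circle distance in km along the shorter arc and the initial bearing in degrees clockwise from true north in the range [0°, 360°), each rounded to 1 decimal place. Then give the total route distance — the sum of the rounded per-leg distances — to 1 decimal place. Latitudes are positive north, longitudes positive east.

Leg 1: dist=11021.5 km, bearing=24.4°
Leg 2: dist=8193.4 km, bearing=314.4°
Leg 3: dist=15570.2 km, bearing=266.5°
Leg 4: dist=13415.0 km, bearing=60.2°
Leg 5: dist=15110.8 km, bearing=311.1°
Total: 63310.9 km

Leg 1: φ1=0.5939268, φ2=0.7160248, Δφ=0.1220980, Δλ=2.5698996 rad; a=sin²(Δφ/2)+cosφ1·cosφ2·sin²(Δλ/2)=0.5792385776; c=2·atan2(√a, √(1-a))=1.729944452; dist=6371·c=11021.476 ≈ 11021.5 km; running total=11021.5 km
Leg 1 bearing: y=sinΔλ·cosφ2=0.40818449, x=cosφ1·sinφ2-sinφ1·cosφ2·cosΔλ=0.89903860; θ=atan2(y, x)=24.4192° ≈ 24.4°
Leg 2: φ1=0.7160248, φ2=0.7624349, Δφ=0.0464101, Δλ=-1.8923820 rad; a=sin²(Δφ/2)+cosφ1·cosφ2·sin²(Δλ/2)=0.3595391831; c=2·atan2(√a, √(1-a))=1.286042048; dist=6371·c=8193.374 ≈ 8193.4 km; running total=19214.9 km
Leg 2 bearing: y=sinΔλ·cosφ2=-0.68608413, x=cosφ1·sinφ2-sinφ1·cosφ2·cosΔλ=0.67109731; θ=atan2(y, x)=-45.6327° <0 so +360° → 314.3673° ≈ 314.4°
Leg 3: φ1=0.7624349, φ2=-0.5917556, Δφ=-1.3541905, Δλ=4.0245146 rad; a=sin²(Δφ/2)+cosφ1·cosφ2·sin²(Δλ/2)=0.8831685285; c=2·atan2(√a, √(1-a))=2.443916303; dist=6371·c=15570.191 ≈ 15570.2 km; running total=34785.1 km
Leg 3 bearing: y=sinΔλ·cosφ2=-0.64122689, x=cosφ1·sinφ2-sinφ1·cosφ2·cosΔλ=-0.03944102; θ=atan2(y, x)=-93.5198° <0 so +360° → 266.4802° ≈ 266.5°
Leg 4: φ1=-0.5917556, φ2=0.6940372, Δφ=1.2857928, Δλ=-4.4703624 rad; a=sin²(Δφ/2)+cosφ1·cosφ2·sin²(Δλ/2)=0.7548542459; c=2·atan2(√a, √(1-a))=2.105642257; dist=6371·c=13415.047 ≈ 13415.0 km; running total=48200.1 km
Leg 4 bearing: y=sinΔλ·cosφ2=0.74626648, x=cosφ1·sinφ2-sinφ1·cosφ2·cosΔλ=0.42811633; θ=atan2(y, x)=60.1581° ≈ 60.2°
Leg 5: φ1=0.6940372, φ2=-0.1078456, Δφ=-0.8018828, Δλ=3.6973125 rad; a=sin²(Δφ/2)+cosφ1·cosφ2·sin²(Δλ/2)=0.8590283970; c=2·atan2(√a, √(1-a))=2.371802584; dist=6371·c=15110.754 ≈ 15110.8 km; running total=63310.9 km
Leg 5 bearing: y=sinΔλ·cosφ2=-0.52449000, x=cosφ1·sinφ2-sinφ1·cosφ2·cosΔλ=0.45749829; θ=atan2(y, x)=-48.9027° <0 so +360° → 311.0973° ≈ 311.1°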